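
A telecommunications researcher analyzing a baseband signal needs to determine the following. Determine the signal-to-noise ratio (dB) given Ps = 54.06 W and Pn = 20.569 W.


SNR in decibels:
SNR = 10 * log10(Ps / Pn)
    = 10 * log10(54.06 / 20.569)
    = 10 * log10(2.6282)
    = 10 * 0.4197
    = 4.2 dB

4.2 dB


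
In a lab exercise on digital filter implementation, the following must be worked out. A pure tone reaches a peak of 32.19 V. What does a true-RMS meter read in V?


RMS voltage for a sinusoidal waveform:
V_rms = V_peak / sqrt(2)
      = 32.19 / 1.414214
      = 22.762 V

22.762 V


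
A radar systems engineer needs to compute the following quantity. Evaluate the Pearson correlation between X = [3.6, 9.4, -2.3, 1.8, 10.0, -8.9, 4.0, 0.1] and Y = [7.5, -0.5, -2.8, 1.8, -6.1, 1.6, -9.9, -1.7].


Pearson correlation coefficient (population):
r = cov(X,Y) / (std(X) * std(Y))
Mean X = 2.2125, Mean Y = -1.2625
Cov(X,Y) = -7.585469
Std(X) = 5.765292, Std(Y) = 4.943414
r = -0.2662

-0.2662


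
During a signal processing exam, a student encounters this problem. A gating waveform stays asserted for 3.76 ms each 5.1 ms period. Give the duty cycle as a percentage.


Duty cycle as a percentage:
DC = (t_on / T) * 100
   = (3.76 / 5.1) * 100
   = 0.737255 * 100
   = 73.73 %

73.73 %


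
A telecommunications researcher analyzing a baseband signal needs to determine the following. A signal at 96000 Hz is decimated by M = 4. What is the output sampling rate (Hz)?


Decimation reduces the sample rate:
fs_out = fs_in / M
       = 96000 / 4
       = 24000.0 Hz

24000.0 Hz


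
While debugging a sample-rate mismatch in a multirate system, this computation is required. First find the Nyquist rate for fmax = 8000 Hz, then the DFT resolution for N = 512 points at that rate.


Step 1 — Nyquist sampling rate:
fs = 2 * fmax = 2 * 8000 = 16000 Hz

Step 2 — DFT bin spacing:
df = fs / N = 16000 / 512 = 31.25 Hz

31.25 Hz


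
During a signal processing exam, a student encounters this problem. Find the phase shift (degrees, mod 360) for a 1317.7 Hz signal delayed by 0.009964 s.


Phase shift from frequency and time delay:
phi = 360 * f * t_delay
    = 360 * 1317.7 * 0.009964
    = 4726.64 degrees
    mod 360 = 46.64 degrees

46.64 degrees


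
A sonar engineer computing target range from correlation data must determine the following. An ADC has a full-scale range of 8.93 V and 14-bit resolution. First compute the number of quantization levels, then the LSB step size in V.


Step 1 — number of quantization levels:
L = 2^N = 2^14 = 16384

Step 2 — LSB step size:
delta = Vfs / L
      = 8.93 / 16384
      = 0.00054504 V

Levels = 16384; step size = 0.00054504 V


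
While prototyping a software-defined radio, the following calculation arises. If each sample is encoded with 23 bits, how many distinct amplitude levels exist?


Number of quantization levels = 2^N
= 2^23
= 8388608

8388608


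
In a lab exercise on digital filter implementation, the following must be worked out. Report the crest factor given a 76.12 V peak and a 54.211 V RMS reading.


Crest factor is the ratio of peak to RMS:
CF = V_peak / V_rms
   = 76.12 / 54.211
   = 1.4041

1.4041


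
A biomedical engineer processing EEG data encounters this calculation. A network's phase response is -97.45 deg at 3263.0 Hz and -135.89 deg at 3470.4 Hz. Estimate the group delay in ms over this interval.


Group delay from phase difference:
tau = -d(phi)/d(omega)
d(phi) = -38.44 deg = -0.670905 rad
d(omega) = 2*pi*(3470.4 - 3263.0) = 1303.1326 rad/s
tau = -(-0.670905) / 1303.1326
    = 0.5148 ms

0.5148 ms


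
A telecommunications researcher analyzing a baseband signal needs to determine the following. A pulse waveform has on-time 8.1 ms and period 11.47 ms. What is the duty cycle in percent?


Duty cycle as a percentage:
DC = (t_on / T) * 100
   = (8.1 / 11.47) * 100
   = 0.70619 * 100
   = 70.62 %

70.62 %


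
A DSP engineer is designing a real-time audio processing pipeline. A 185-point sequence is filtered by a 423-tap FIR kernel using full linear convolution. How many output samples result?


Linear convolution output length:
L = N + M - 1
  = 185 + 423 - 1
  = 607 samples

607


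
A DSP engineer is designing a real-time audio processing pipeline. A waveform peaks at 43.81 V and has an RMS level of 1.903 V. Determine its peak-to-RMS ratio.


Crest factor is the ratio of peak to RMS:
CF = V_peak / V_rms
   = 43.81 / 1.903
   = 23.0215

23.0215


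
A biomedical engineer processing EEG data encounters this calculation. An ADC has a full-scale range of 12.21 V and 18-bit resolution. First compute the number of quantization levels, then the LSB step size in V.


Step 1 — number of quantization levels:
L = 2^N = 2^18 = 262144

Step 2 — LSB step size:
delta = Vfs / L
      = 12.21 / 262144
      = 4.658e-05 V

Levels = 262144; step size = 4.658e-05 V


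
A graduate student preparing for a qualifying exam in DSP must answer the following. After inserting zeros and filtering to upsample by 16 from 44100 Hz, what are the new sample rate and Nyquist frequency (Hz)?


Step 1 — output sample rate after interpolation by L:
fs_out = L * fs_in = 16 * 44100 = 705600 Hz

Step 2 — Nyquist frequency of the output stream:
f_Nyq = fs_out / 2 = 705600 / 2 = 352800.0 Hz

fs_out = 705600 Hz; f_Nyquist = 352800.0 Hz


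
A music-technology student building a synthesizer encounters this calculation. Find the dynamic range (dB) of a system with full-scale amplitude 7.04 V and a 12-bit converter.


Dynamic range from full-scale to LSB:
V_min = V_max / 2^bits = 7.04 / 2^12
DR = 20 * log10(V_max / V_min)
   = 20 * log10(2^12)
   = 20 * 12 * log10(2)
   = 72.25 dB

72.25 dB


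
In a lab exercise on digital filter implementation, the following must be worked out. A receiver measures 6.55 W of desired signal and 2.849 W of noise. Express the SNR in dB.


SNR in decibels:
SNR = 10 * log10(Ps / Pn)
    = 10 * log10(6.55 / 2.849)
    = 10 * log10(2.2991)
    = 10 * 0.3615
    = 3.62 dB

3.62 dB


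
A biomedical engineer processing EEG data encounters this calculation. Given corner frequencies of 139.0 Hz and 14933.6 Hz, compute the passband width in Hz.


Bandwidth is the difference of -3dB frequencies:
BW = f_high - f_low
   = 14933.6 - 139.0
   = 14794.6 Hz

14794.6 Hz


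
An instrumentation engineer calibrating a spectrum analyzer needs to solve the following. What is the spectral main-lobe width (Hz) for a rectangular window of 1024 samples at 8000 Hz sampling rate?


Main lobe width for a rectangular window:
Width = 2 * fs / N
      = 2 * 8000 / 1024
      = 16000 / 1024
      = 15.625 Hz

15.625 Hz


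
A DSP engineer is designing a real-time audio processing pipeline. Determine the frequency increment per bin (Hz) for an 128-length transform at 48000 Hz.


DFT frequency resolution:
df = fs / N
   = 48000 / 128
   = 375.0 Hz

375.0 Hz


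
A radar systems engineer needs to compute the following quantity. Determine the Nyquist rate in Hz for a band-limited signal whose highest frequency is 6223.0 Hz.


The Nyquist rate is twice the maximum frequency component.
fs_min = 2 * fmax
      = 2 * 6223.0
      = 12446.0 Hz

12446.0


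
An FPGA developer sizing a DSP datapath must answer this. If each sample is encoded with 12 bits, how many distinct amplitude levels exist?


Number of quantization levels = 2^N
= 2^12
= 4096

4096


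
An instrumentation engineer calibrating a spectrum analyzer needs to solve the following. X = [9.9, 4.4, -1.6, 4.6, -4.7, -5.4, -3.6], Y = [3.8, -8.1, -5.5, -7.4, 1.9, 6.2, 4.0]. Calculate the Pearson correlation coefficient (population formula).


Pearson correlation coefficient (population):
r = cov(X,Y) / (std(X) * std(Y))
Mean X = 0.5143, Mean Y = -0.7286
Cov(X,Y) = -11.063878
Std(X) = 5.391111, Std(Y) = 5.598396
r = -0.3666

-0.3666


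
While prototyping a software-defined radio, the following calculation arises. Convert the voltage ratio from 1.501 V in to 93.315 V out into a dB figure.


Voltage gain in dB:
G = 20 * log10(Vout / Vin)
  = 20 * log10(93.315 / 1.501)
  = 20 * log10(62.168554)
  = 20 * 1.793571
  = 35.87 dB

35.87 dB


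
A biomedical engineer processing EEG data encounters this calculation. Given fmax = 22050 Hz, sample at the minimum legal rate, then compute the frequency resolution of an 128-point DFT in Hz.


Step 1 — Nyquist sampling rate:
fs = 2 * fmax = 2 * 22050 = 44100 Hz

Step 2 — DFT bin spacing:
df = fs / N = 44100 / 128 = 344.5312 Hz

344.5312 Hz


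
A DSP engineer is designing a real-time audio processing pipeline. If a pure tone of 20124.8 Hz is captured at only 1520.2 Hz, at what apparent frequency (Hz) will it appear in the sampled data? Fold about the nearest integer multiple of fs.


Compute the nearest integer multiple of fs to the signal:
n = round(20124.8 / 1520.2) = 13
f_alias = |20124.8 - 13 * 1520.2|
        = |20124.8 - 19762.6|
        = 362.2 Hz

362.2


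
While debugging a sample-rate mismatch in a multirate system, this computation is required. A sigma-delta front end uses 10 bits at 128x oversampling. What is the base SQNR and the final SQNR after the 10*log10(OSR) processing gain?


Step 1 — baseline SQNR at Nyquist:
SQNR_base = 6.02*N + 1.76
          = 6.02*10 + 1.76
          = 61.96 dB

Step 2 — oversampling processing gain:
G = 10*log10(OSR) = 10*log10(128) = 21.07 dB

Step 3 — total:
SQNR_total = 61.96 + 21.07 = 83.03 dB

Base SQNR = 61.96 dB; oversampled SQNR = 83.03 dB


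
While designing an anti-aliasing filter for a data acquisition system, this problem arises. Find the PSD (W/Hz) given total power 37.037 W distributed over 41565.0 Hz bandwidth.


Power spectral density:
PSD = P / BW
    = 37.037 / 41565.0
    = 0.00089106 W/Hz

0.00089106 W/Hz


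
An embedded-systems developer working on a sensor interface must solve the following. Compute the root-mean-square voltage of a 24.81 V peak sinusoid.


RMS voltage for a sinusoidal waveform:
V_rms = V_peak / sqrt(2)
      = 24.81 / 1.414214
      = 17.543 V

17.543 V


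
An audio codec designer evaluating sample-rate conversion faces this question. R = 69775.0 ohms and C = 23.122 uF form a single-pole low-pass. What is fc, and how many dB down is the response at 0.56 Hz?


Step 1 — cutoff frequency:
fc = 1 / (2*pi*R*C)
C = 23.122 uF = 2.3122e-05 F
fc = 1 / (2*pi*69775.0*2.3122e-05)
   = 0.0986495 Hz

Step 2 — magnitude at f = 0.56 Hz:
|H(f)| = 1 / sqrt(1 + (f/fc)^2)
f/fc = 0.56 / 0.0986495 = 5.676663
|H| = 1 / sqrt(1 + 32.224503) = 0.1734885
|H|_dB = 20*log10(0.1734885) = -15.21 dB

fc = 0.0986495 Hz; |H(0.56 Hz)| = -15.21 dB


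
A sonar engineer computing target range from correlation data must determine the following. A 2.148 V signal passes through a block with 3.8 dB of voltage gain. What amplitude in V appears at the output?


Output voltage from dB gain:
V_out = V_in * 10^(gain_dB / 20)
      = 2.148 * 10^(3.8 / 20)
      = 2.148 * 1.548817
      = 3.3269 V

3.3269 V


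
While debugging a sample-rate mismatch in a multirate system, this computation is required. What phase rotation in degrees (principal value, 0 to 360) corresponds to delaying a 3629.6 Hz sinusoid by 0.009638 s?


Phase shift from frequency and time delay:
phi = 360 * f * t_delay
    = 360 * 3629.6 * 0.009638
    = 12593.55 degrees
    mod 360 = 353.55 degrees

353.55 degrees


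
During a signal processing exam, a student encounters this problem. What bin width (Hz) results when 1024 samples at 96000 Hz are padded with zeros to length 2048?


Frequency resolution after zero-padding:
N_padded = 1024 * 2 = 2048
df = fs / N_padded
   = 96000 / 2048
   = 46.875 Hz

46.875 Hz


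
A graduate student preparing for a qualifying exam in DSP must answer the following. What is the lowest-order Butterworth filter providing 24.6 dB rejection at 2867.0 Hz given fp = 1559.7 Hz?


Butterworth filter order formula:
n = log10(10^(A/10) - 1) / (2 * log10(f_stop/f_pass))
10^(24.6/10) - 1 = 287.4032
f_stop/f_pass = 2867.0 / 1559.7 = 1.8382
n = 4.6494 -> ceil = 5

5


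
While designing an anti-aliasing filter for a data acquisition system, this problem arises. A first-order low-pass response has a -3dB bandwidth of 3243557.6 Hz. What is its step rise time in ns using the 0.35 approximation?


Rise time from bandwidth relationship:
tr = 0.35 / BW
   = 0.35 / 3243557.6
   = 1.079062077e-07 s
   = 107.9062 ns

107.9062 ns


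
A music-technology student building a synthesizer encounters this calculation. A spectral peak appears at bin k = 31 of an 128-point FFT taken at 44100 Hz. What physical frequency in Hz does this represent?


Frequency of DFT bin k:
f_k = k * fs / N
    = 31 * 44100 / 128
    = 1367100 / 128
    = 10680.469 Hz

10680.469 Hz


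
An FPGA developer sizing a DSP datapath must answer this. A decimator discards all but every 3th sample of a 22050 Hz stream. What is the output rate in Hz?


Decimation reduces the sample rate:
fs_out = fs_in / M
       = 22050 / 3
       = 7350.0 Hz

7350.0 Hz


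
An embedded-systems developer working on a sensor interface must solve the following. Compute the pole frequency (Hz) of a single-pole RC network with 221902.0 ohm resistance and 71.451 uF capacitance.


Cutoff frequency of a first-order RC filter:
fc = 1 / (2 * pi * R * C)
C = 71.451 uF = 7.1451e-05 F
fc = 1 / (2 * pi * 221902.0 * 7.1451e-05)
   = 1 / 99.620655783499
   = 0.010038 Hz

0.010038 Hz


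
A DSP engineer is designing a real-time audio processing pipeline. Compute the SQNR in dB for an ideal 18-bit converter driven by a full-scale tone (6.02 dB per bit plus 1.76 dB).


Theoretical SNR for a full-scale sinusoid:
SNR = 6.02 * N + 1.76
    = 6.02 * 18 + 1.76
    = 108.36 + 1.76
    = 110.12 dB

110.12 dB


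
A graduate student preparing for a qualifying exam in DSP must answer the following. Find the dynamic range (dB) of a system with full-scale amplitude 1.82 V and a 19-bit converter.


Dynamic range from full-scale to LSB:
V_min = V_max / 2^bits = 1.82 / 2^19
DR = 20 * log10(V_max / V_min)
   = 20 * log10(2^19)
   = 20 * 19 * log10(2)
   = 114.39 dB

114.39 dB


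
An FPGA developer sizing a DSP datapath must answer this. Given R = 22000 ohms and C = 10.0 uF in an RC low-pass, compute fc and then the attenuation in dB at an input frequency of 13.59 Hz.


Step 1 — cutoff frequency:
fc = 1 / (2*pi*R*C)
C = 10.0 uF = 1e-05 F
fc = 1 / (2*pi*22000*1e-05)
   = 0.723432 Hz

Step 2 — magnitude at f = 13.59 Hz:
|H(f)| = 1 / sqrt(1 + (f/fc)^2)
f/fc = 13.59 / 0.723432 = 18.785456
|H| = 1 / sqrt(1 + 352.893357) = 0.0531574
|H|_dB = 20*log10(0.0531574) = -25.49 dB

fc = 0.723432 Hz; |H(13.59 Hz)| = -25.49 dB


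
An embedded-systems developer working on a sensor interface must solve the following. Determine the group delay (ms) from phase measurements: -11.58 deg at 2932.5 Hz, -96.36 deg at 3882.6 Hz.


Group delay from phase difference:
tau = -d(phi)/d(omega)
d(phi) = -84.78 deg = -1.47969 rad
d(omega) = 2*pi*(3882.6 - 2932.5) = 5969.6544 rad/s
tau = -(-1.47969) / 5969.6544
    = 0.2479 ms

0.2479 ms


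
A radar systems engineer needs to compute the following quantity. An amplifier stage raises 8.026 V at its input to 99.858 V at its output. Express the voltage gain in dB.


Voltage gain in dB:
G = 20 * log10(Vout / Vin)
  = 20 * log10(99.858 / 8.026)
  = 20 * log10(12.441814)
  = 20 * 1.094884
  = 21.9 dB

21.9 dB


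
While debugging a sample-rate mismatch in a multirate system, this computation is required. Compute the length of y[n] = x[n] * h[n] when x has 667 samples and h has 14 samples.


Linear convolution output length:
L = N + M - 1
  = 667 + 14 - 1
  = 680 samples

680


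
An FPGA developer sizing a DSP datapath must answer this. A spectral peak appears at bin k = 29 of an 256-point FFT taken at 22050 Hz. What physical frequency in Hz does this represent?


Frequency of DFT bin k:
f_k = k * fs / N
    = 29 * 22050 / 256
    = 639450 / 256
    = 2497.852 Hz

2497.852 Hz


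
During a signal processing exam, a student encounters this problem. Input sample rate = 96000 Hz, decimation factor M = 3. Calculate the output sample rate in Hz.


Decimation reduces the sample rate:
fs_out = fs_in / M
       = 96000 / 3
       = 32000.0 Hz

32000.0 Hz


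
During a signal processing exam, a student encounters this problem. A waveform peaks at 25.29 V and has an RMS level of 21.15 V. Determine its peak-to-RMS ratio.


Crest factor is the ratio of peak to RMS:
CF = V_peak / V_rms
   = 25.29 / 21.15
   = 1.1957

1.1957


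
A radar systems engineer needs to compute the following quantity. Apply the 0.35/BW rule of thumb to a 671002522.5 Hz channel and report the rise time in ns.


Rise time from bandwidth relationship:
tr = 0.35 / BW
   = 0.35 / 671002522.5
   = 5.216075771e-10 s
   = 0.5216 ns

0.5216 ns


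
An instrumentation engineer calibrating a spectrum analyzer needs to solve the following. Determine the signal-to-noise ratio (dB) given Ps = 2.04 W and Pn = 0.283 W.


SNR in decibels:
SNR = 10 * log10(Ps / Pn)
    = 10 * log10(2.04 / 0.283)
    = 10 * log10(7.2085)
    = 10 * 0.8578
    = 8.58 dB

8.58 dB


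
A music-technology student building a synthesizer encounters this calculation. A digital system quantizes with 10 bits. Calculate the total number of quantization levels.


Number of quantization levels = 2^N
= 2^10
= 1024

1024


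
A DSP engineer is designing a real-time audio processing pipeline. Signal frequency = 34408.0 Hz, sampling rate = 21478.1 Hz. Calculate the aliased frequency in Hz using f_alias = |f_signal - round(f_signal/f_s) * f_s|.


Compute the nearest integer multiple of fs to the signal:
n = round(34408.0 / 21478.1) = 2
f_alias = |34408.0 - 2 * 21478.1|
        = |34408.0 - 42956.2|
        = 8548.2 Hz

8548.2


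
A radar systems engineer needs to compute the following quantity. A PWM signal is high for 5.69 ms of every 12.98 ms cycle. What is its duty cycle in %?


Duty cycle as a percentage:
DC = (t_on / T) * 100
   = (5.69 / 12.98) * 100
   = 0.438367 * 100
   = 43.84 %

43.84 %


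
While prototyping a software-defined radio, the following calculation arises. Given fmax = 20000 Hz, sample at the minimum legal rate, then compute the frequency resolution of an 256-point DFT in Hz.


Step 1 — Nyquist sampling rate:
fs = 2 * fmax = 2 * 20000 = 40000 Hz

Step 2 — DFT bin spacing:
df = fs / N = 40000 / 256 = 156.25 Hz

156.25 Hz


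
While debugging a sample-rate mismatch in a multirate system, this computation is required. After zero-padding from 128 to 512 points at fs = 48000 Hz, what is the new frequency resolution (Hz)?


Frequency resolution after zero-padding:
N_padded = 128 * 4 = 512
df = fs / N_padded
   = 48000 / 512
   = 93.75 Hz

93.75 Hz


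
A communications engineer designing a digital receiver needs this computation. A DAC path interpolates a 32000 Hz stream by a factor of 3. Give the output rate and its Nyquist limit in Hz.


Step 1 — output sample rate after interpolation by L:
fs_out = L * fs_in = 3 * 32000 = 96000 Hz

Step 2 — Nyquist frequency of the output stream:
f_Nyq = fs_out / 2 = 96000 / 2 = 48000.0 Hz

fs_out = 96000 Hz; f_Nyquist = 48000.0 Hz


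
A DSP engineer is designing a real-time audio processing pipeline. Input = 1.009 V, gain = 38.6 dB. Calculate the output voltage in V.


Output voltage from dB gain:
V_out = V_in * 10^(gain_dB / 20)
      = 1.009 * 10^(38.6 / 20)
      = 1.009 * 85.113804
      = 85.8798 V

85.8798 V


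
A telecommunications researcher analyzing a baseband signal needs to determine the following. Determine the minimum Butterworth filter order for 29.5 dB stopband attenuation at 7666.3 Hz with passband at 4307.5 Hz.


Butterworth filter order formula:
n = log10(10^(A/10) - 1) / (2 * log10(f_stop/f_pass))
10^(29.5/10) - 1 = 890.2509
f_stop/f_pass = 7666.3 / 4307.5 = 1.7798
n = 5.8905 -> ceil = 6

6


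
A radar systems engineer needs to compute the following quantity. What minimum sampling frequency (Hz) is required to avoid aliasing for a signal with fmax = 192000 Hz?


The Nyquist rate is twice the maximum frequency component.
fs_min = 2 * fmax
      = 2 * 192000
      = 384000 Hz

384000


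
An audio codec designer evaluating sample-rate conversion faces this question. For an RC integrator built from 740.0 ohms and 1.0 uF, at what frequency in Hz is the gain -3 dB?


Cutoff frequency of a first-order RC filter:
fc = 1 / (2 * pi * R * C)
C = 1.0 uF = 1e-06 F
fc = 1 / (2 * pi * 740.0 * 1e-06)
   = 1 / 0.0046495571273129
   = 215.074247 Hz

215.074247 Hz


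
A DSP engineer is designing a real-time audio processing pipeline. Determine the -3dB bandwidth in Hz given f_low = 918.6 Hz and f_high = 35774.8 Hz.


Bandwidth is the difference of -3dB frequencies:
BW = f_high - f_low
   = 35774.8 - 918.6
   = 34856.2 Hz

34856.2 Hz


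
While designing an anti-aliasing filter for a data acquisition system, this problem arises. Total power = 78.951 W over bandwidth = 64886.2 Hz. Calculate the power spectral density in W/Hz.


Power spectral density:
PSD = P / BW
    = 78.951 / 64886.2
    = 0.00121676 W/Hz

0.00121676 W/Hz


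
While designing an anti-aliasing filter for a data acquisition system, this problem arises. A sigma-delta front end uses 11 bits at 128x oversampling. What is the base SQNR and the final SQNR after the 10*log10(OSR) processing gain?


Step 1 — baseline SQNR at Nyquist:
SQNR_base = 6.02*N + 1.76
          = 6.02*11 + 1.76
          = 67.98 dB

Step 2 — oversampling processing gain:
G = 10*log10(OSR) = 10*log10(128) = 21.07 dB

Step 3 — total:
SQNR_total = 67.98 + 21.07 = 89.05 dB

Base SQNR = 67.98 dB; oversampled SQNR = 89.05 dB


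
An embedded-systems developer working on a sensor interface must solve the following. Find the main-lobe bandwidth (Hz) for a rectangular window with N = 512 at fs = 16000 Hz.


Main lobe width for a rectangular window:
Width = 2 * fs / N
      = 2 * 16000 / 512
      = 32000 / 512
      = 62.5 Hz

62.5 Hz


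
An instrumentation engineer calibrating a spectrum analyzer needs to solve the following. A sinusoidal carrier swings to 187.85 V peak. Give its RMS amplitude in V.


RMS voltage for a sinusoidal waveform:
V_rms = V_peak / sqrt(2)
      = 187.85 / 1.414214
      = 132.83 V

132.83 V


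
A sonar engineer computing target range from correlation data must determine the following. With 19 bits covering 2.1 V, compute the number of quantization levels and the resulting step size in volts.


Step 1 — number of quantization levels:
L = 2^N = 2^19 = 524288

Step 2 — LSB step size:
delta = Vfs / L
      = 2.1 / 524288
      = 4.01e-06 V

Levels = 524288; step size = 4.01e-06 V


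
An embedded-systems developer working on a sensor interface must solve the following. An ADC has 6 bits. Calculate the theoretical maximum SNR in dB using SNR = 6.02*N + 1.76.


Theoretical SNR for a full-scale sinusoid:
SNR = 6.02 * N + 1.76
    = 6.02 * 6 + 1.76
    = 36.12 + 1.76
    = 37.88 dB

37.88 dB


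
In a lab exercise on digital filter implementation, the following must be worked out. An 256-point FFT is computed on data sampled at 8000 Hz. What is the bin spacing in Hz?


DFT frequency resolution:
df = fs / N
   = 8000 / 256
   = 31.25 Hz

31.25 Hz


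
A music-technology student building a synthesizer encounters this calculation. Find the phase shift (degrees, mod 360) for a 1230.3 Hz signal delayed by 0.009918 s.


Phase shift from frequency and time delay:
phi = 360 * f * t_delay
    = 360 * 1230.3 * 0.009918
    = 4392.76 degrees
    mod 360 = 72.76 degrees

72.76 degrees


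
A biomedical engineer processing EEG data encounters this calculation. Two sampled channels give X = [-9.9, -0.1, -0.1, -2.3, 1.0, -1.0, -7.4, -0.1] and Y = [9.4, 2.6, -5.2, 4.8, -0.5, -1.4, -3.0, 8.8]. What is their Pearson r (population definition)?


Pearson correlation coefficient (population):
r = cov(X,Y) / (std(X) * std(Y))
Mean X = -2.4875, Mean Y = 1.9375
Cov(X,Y) = -5.382969
Std(X) = 3.718009, Std(Y) = 5.047509
r = -0.2868

-0.2868


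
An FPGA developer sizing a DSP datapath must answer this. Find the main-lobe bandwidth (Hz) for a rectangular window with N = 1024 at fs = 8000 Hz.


Main lobe width for a rectangular window:
Width = 2 * fs / N
      = 2 * 8000 / 1024
      = 16000 / 1024
      = 15.625 Hz

15.625 Hz


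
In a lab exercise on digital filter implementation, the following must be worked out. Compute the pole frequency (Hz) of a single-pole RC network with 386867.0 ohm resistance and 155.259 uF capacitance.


Cutoff frequency of a first-order RC filter:
fc = 1 / (2 * pi * R * C)
C = 155.259 uF = 0.000155259 F
fc = 1 / (2 * pi * 386867.0 * 0.000155259)
   = 1 / 377.39690886207
   = 0.00265 Hz

0.00265 Hz


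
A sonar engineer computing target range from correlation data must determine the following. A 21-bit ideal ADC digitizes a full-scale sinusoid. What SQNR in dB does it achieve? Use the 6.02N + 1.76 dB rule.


Theoretical SNR for a full-scale sinusoid:
SNR = 6.02 * N + 1.76
    = 6.02 * 21 + 1.76
    = 126.42 + 1.76
    = 128.18 dB

128.18 dB


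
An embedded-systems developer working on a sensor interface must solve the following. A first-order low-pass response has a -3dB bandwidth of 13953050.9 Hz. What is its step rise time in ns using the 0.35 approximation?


Rise time from bandwidth relationship:
tr = 0.35 / BW
   = 0.35 / 13953050.9
   = 2.508411977e-08 s
   = 25.0841 ns

25.0841 ns


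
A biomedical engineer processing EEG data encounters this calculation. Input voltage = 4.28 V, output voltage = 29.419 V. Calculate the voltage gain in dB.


Voltage gain in dB:
G = 20 * log10(Vout / Vin)
  = 20 * log10(29.419 / 4.28)
  = 20 * log10(6.873598)
  = 20 * 0.837184
  = 16.74 dB

16.74 dB


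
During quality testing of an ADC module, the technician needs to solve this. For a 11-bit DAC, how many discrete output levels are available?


Number of quantization levels = 2^N
= 2^11
= 2048

2048


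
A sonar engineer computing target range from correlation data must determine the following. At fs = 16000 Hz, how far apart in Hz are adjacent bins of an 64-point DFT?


DFT frequency resolution:
df = fs / N
   = 16000 / 64
   = 250.0 Hz

250.0 Hz


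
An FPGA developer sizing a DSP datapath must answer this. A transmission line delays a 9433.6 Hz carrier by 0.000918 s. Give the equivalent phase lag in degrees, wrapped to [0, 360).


Phase shift from frequency and time delay:
phi = 360 * f * t_delay
    = 360 * 9433.6 * 0.000918
    = 3117.62 degrees
    mod 360 = 237.62 degrees

237.62 degrees


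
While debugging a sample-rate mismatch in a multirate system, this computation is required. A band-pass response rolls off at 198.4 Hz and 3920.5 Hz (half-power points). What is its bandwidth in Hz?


Bandwidth is the difference of -3dB frequencies:
BW = f_high - f_low
   = 3920.5 - 198.4
   = 3722.1 Hz

3722.1 Hz


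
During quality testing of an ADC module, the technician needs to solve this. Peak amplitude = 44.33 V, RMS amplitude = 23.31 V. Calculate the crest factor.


Crest factor is the ratio of peak to RMS:
CF = V_peak / V_rms
   = 44.33 / 23.31
   = 1.9018

1.9018


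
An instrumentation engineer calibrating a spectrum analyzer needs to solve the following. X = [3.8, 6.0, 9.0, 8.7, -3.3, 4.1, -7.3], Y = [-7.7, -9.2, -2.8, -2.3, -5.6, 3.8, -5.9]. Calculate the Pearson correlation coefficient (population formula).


Pearson correlation coefficient (population):
r = cov(X,Y) / (std(X) * std(Y))
Mean X = 3.0, Mean Y = -4.2429
Cov(X,Y) = 5.222857
Std(X) = 5.670979, Std(Y) = 3.993873
r = 0.2306

0.2306


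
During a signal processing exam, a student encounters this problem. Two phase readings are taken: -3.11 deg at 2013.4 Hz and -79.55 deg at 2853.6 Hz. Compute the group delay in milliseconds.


Group delay from phase difference:
tau = -d(phi)/d(omega)
d(phi) = -76.44 deg = -1.33413 rad
d(omega) = 2*pi*(2853.6 - 2013.4) = 5279.1323 rad/s
tau = -(-1.33413) / 5279.1323
    = 0.2527 ms

0.2527 ms


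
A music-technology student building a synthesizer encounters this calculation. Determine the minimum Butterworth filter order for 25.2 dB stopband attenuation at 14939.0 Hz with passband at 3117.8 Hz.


Butterworth filter order formula:
n = log10(10^(A/10) - 1) / (2 * log10(f_stop/f_pass))
10^(25.2/10) - 1 = 330.1311
f_stop/f_pass = 14939.0 / 3117.8 = 4.7915
n = 1.8507 -> ceil = 2

2


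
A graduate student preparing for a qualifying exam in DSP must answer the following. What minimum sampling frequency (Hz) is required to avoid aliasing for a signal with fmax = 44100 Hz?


The Nyquist rate is twice the maximum frequency component.
fs_min = 2 * fmax
      = 2 * 44100
      = 88200 Hz

88200


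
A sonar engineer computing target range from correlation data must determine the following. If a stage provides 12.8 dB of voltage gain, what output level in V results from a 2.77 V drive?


Output voltage from dB gain:
V_out = V_in * 10^(gain_dB / 20)
      = 2.77 * 10^(12.8 / 20)
      = 2.77 * 4.365158
      = 12.0915 V

12.0915 V


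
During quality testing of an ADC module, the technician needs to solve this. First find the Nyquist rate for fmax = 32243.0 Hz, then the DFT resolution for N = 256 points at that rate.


Step 1 — Nyquist sampling rate:
fs = 2 * fmax = 2 * 32243.0 = 64486.0 Hz

Step 2 — DFT bin spacing:
df = fs / N = 64486.0 / 256 = 251.8984 Hz

251.8984 Hz


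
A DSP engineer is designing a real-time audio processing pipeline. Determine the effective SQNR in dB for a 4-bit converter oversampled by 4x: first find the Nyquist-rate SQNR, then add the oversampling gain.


Step 1 — baseline SQNR at Nyquist:
SQNR_base = 6.02*N + 1.76
          = 6.02*4 + 1.76
          = 25.84 dB

Step 2 — oversampling processing gain:
G = 10*log10(OSR) = 10*log10(4) = 6.02 dB

Step 3 — total:
SQNR_total = 25.84 + 6.02 = 31.86 dB

Base SQNR = 25.84 dB; oversampled SQNR = 31.86 dB


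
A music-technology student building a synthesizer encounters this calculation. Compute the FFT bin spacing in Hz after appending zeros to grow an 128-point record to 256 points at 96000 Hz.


Frequency resolution after zero-padding:
N_padded = 128 * 2 = 256
df = fs / N_padded
   = 96000 / 256
   = 375.0 Hz

375.0 Hz


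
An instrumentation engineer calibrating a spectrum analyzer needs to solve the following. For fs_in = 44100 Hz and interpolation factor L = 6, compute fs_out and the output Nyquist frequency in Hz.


Step 1 — output sample rate after interpolation by L:
fs_out = L * fs_in = 6 * 44100 = 264600 Hz

Step 2 — Nyquist frequency of the output stream:
f_Nyq = fs_out / 2 = 264600 / 2 = 132300.0 Hz

fs_out = 264600 Hz; f_Nyquist = 132300.0 Hz


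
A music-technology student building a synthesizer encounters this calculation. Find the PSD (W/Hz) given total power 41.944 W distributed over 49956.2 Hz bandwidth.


Power spectral density:
PSD = P / BW
    = 41.944 / 49956.2
    = 0.00083962 W/Hz

0.00083962 W/Hz


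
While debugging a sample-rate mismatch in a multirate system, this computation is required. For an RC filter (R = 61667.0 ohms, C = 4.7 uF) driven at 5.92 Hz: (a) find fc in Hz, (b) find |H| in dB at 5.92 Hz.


Step 1 — cutoff frequency:
fc = 1 / (2*pi*R*C)
C = 4.7 uF = 4.7e-06 F
fc = 1 / (2*pi*61667.0*4.7e-06)
   = 0.549123 Hz

Step 2 — magnitude at f = 5.92 Hz:
|H(f)| = 1 / sqrt(1 + (f/fc)^2)
f/fc = 5.92 / 0.549123 = 10.780827
|H| = 1 / sqrt(1 + 116.226231) = 0.0923608
|H|_dB = 20*log10(0.0923608) = -20.69 dB

fc = 0.549123 Hz; |H(5.92 Hz)| = -20.69 dB


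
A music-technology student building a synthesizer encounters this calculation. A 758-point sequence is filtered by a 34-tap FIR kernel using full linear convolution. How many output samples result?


Linear convolution output length:
L = N + M - 1
  = 758 + 34 - 1
  = 791 samples

791


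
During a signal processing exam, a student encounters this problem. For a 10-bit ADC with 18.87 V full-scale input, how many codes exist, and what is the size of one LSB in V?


Step 1 — number of quantization levels:
L = 2^N = 2^10 = 1024

Step 2 — LSB step size:
delta = Vfs / L
      = 18.87 / 1024
      = 0.01842773 V

Levels = 1024; step size = 0.01842773 V


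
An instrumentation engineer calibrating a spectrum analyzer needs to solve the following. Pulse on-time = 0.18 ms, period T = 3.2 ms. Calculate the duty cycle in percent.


Duty cycle as a percentage:
DC = (t_on / T) * 100
   = (0.18 / 3.2) * 100
   = 0.05625 * 100
   = 5.62 %

5.62 %


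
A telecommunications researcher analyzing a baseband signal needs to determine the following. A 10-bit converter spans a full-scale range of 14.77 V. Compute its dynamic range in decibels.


Dynamic range from full-scale to LSB:
V_min = V_max / 2^bits = 14.77 / 2^10
DR = 20 * log10(V_max / V_min)
   = 20 * log10(2^10)
   = 20 * 10 * log10(2)
   = 60.21 dB

60.21 dB


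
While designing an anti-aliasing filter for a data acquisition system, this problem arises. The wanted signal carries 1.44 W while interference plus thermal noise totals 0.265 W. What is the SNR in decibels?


SNR in decibels:
SNR = 10 * log10(Ps / Pn)
    = 10 * log10(1.44 / 0.265)
    = 10 * log10(5.434)
    = 10 * 0.7351
    = 7.35 dB

7.35 dB


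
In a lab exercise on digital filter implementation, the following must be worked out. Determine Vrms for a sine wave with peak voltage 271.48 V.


RMS voltage for a sinusoidal waveform:
V_rms = V_peak / sqrt(2)
      = 271.48 / 1.414214
      = 191.965 V

191.965 V


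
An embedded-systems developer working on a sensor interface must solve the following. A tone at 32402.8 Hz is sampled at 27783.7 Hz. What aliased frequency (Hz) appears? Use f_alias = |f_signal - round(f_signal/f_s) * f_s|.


Compute the nearest integer multiple of fs to the signal:
n = round(32402.8 / 27783.7) = 1
f_alias = |32402.8 - 1 * 27783.7|
        = |32402.8 - 27783.7|
        = 4619.1 Hz

4619.1


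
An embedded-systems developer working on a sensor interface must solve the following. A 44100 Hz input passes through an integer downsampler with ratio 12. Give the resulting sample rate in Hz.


Decimation reduces the sample rate:
fs_out = fs_in / M
       = 44100 / 12
       = 3675.0 Hz

3675.0 Hz


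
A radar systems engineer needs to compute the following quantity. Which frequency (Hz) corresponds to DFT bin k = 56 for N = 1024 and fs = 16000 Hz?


Frequency of DFT bin k:
f_k = k * fs / N
    = 56 * 16000 / 1024
    = 896000 / 1024
    = 875.0 Hz

875.0 Hz


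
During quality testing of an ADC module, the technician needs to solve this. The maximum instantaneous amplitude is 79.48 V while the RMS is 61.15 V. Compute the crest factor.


Crest factor is the ratio of peak to RMS:
CF = V_peak / V_rms
   = 79.48 / 61.15
   = 1.2998

1.2998


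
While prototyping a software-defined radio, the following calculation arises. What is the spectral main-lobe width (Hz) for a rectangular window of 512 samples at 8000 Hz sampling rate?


Main lobe width for a rectangular window:
Width = 2 * fs / N
      = 2 * 8000 / 512
      = 16000 / 512
      = 31.25 Hz

31.25 Hz


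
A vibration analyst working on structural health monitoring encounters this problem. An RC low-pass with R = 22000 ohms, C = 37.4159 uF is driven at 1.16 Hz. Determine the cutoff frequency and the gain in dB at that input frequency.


Step 1 — cutoff frequency:
fc = 1 / (2*pi*R*C)
C = 37.4159 uF = 3.74159e-05 F
fc = 1 / (2*pi*22000*3.74159e-05)
   = 0.193349 Hz

Step 2 — magnitude at f = 1.16 Hz:
|H(f)| = 1 / sqrt(1 + (f/fc)^2)
f/fc = 1.16 / 0.193349 = 5.999514
|H| = 1 / sqrt(1 + 35.994168) = 0.1644119
|H|_dB = 20*log10(0.1644119) = -15.68 dB

fc = 0.193349 Hz; |H(1.16 Hz)| = -15.68 dB


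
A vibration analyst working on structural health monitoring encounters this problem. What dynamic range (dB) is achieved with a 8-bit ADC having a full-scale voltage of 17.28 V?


Dynamic range from full-scale to LSB:
V_min = V_max / 2^bits = 17.28 / 2^8
DR = 20 * log10(V_max / V_min)
   = 20 * log10(2^8)
   = 20 * 8 * log10(2)
   = 48.16 dB

48.16 dB


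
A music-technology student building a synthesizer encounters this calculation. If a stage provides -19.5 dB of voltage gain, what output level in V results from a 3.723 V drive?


Output voltage from dB gain:
V_out = V_in * 10^(gain_dB / 20)
      = 3.723 * 10^(-19.5 / 20)
      = 3.723 * 0.105925
      = 0.3944 V

0.3944 V


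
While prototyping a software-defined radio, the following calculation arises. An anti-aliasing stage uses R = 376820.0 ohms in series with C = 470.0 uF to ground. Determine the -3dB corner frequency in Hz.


Cutoff frequency of a first-order RC filter:
fc = 1 / (2 * pi * R * C)
C = 470.0 uF = 0.00047 F
fc = 1 / (2 * pi * 376820.0 * 0.00047)
   = 1 / 1112.7860471022
   = 0.000899 Hz

0.000899 Hz


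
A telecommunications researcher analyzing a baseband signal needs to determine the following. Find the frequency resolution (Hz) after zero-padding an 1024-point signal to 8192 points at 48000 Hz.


Frequency resolution after zero-padding:
N_padded = 1024 * 8 = 8192
df = fs / N_padded
   = 48000 / 8192
   = 5.8594 Hz

5.8594 Hz


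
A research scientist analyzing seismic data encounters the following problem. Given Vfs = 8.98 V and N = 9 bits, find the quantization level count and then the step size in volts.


Step 1 — number of quantization levels:
L = 2^N = 2^9 = 512

Step 2 — LSB step size:
delta = Vfs / L
      = 8.98 / 512
      = 0.01753906 V

Levels = 512; step size = 0.01753906 V


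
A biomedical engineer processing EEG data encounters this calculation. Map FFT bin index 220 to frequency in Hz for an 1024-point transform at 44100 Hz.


Frequency of DFT bin k:
f_k = k * fs / N
    = 220 * 44100 / 1024
    = 9702000 / 1024
    = 9474.609 Hz

9474.609 Hz


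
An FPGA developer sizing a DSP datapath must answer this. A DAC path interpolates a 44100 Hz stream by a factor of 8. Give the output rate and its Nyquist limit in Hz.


Step 1 — output sample rate after interpolation by L:
fs_out = L * fs_in = 8 * 44100 = 352800 Hz

Step 2 — Nyquist frequency of the output stream:
f_Nyq = fs_out / 2 = 352800 / 2 = 176400.0 Hz

fs_out = 352800 Hz; f_Nyquist = 176400.0 Hz


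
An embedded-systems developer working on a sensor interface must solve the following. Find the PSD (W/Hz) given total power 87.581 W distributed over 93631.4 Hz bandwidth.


Power spectral density:
PSD = P / BW
    = 87.581 / 93631.4
    = 0.00093538 W/Hz

0.00093538 W/Hz


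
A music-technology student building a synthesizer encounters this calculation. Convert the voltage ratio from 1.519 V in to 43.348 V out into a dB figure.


Voltage gain in dB:
G = 20 * log10(Vout / Vin)
  = 20 * log10(43.348 / 1.519)
  = 20 * log10(28.537196)
  = 20 * 1.455411
  = 29.11 dB

29.11 dB


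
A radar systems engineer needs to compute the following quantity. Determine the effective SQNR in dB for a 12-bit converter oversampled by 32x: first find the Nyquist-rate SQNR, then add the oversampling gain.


Step 1 — baseline SQNR at Nyquist:
SQNR_base = 6.02*N + 1.76
          = 6.02*12 + 1.76
          = 74.0 dB

Step 2 — oversampling processing gain:
G = 10*log10(OSR) = 10*log10(32) = 15.05 dB

Step 3 — total:
SQNR_total = 74.0 + 15.05 = 89.05 dB

Base SQNR = 74.0 dB; oversampled SQNR = 89.05 dB


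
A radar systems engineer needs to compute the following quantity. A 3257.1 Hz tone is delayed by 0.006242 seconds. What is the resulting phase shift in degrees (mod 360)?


Phase shift from frequency and time delay:
phi = 360 * f * t_delay
    = 360 * 3257.1 * 0.006242
    = 7319.09 degrees
    mod 360 = 119.09 degrees

119.09 degrees
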